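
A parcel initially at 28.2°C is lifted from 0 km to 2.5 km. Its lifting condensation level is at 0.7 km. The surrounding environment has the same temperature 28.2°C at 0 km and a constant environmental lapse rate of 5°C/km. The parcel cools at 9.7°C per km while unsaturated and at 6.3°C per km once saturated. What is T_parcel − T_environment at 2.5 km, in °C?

-5.63°C (parcel cooler than environment)

Parcel:
  Dry to 700 m: -9.7 × 0.7 km = -6.79°C, so T = 21.41°C.
  Saturated to 2500 m: -6.3 × 1.8 km = -11.34°C, so T = 10.07°C.
Environment:
  Environment to 2500 m: -5 × 2.5 km = -12.5°C, so T = 15.7°C.
T_parcel − T_env = 10.07 − 15.7 = -5.63°C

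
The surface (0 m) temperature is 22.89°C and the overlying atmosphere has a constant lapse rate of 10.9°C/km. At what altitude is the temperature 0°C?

2100 m

Height above start = (22.89 − 0) / 10.9 = 2.1 km
Altitude = 0 m + 2100 m = 2100 m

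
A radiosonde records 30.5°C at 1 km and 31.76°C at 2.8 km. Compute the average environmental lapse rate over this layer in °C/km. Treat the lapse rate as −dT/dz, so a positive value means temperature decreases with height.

-0.7°C/km

Γ = −ΔT/Δz = (30.5 − 31.76) / (2800 − 1000) m
  = -1.26°C / 1.8 km = -0.7°C/km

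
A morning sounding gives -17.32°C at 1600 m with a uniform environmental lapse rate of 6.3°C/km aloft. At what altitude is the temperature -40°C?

5200 m

Height above start = (-17.32 − (-40)) / 6.3 = 3.6 km
Altitude = 1600 m + 3600 m = 5200 m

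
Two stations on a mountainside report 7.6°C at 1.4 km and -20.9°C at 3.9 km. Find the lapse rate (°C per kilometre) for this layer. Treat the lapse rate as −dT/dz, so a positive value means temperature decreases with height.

11.4°C/km

Γ = −ΔT/Δz = (7.6 − (-20.9)) / (3900 − 1400) m
  = 28.5°C / 2.5 km = 11.4°C/km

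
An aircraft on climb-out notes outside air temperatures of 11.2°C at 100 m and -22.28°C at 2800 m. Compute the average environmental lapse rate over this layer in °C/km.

Γ = −ΔT/Δz = (11.2 − (-22.28)) / (2800 − 100) m
  = 33.48°C / 2.7 km = 12.4°C/km

12.4°C/km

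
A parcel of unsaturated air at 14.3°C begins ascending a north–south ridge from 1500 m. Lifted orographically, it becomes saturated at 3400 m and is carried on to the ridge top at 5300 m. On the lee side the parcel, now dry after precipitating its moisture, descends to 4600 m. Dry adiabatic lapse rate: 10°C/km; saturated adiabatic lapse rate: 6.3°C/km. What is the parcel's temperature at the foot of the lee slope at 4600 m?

-9.67°C

1500–3400 m, dry: Δz = 1.9 km ⇒ ΔT = -19°C; T = -4.7°C
3400–5300 m, saturated: Δz = 1.9 km ⇒ ΔT = -11.97°C; T = -16.67°C
5300–4600 m, dry descent: Δz = 0.7 km ⇒ ΔT = +7°C; T = -9.67°C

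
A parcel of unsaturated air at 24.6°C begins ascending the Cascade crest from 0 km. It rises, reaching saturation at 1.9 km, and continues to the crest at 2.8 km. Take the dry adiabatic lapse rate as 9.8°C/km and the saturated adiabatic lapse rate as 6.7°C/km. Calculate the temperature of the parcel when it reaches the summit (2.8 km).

-0.05°C

0–1900 m, dry: Δz = 1.9 km ⇒ ΔT = -18.62°C; T = 5.98°C
1900–2800 m, saturated: Δz = 0.9 km ⇒ ΔT = -6.03°C; T = -0.05°C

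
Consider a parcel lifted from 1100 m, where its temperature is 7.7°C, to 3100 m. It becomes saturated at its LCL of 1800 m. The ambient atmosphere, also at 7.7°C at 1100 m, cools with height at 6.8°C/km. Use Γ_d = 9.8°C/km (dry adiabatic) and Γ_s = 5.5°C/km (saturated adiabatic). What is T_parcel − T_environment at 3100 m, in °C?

Parcel:
  From 1100 m to 1800 m (dry): cools by 9.8 × 0.7 = 6.86°C, giving 0.84°C.
  From 1800 m to 3100 m (saturated): cools by 5.5 × 1.3 = 7.15°C, giving -6.31°C.
Environment:
  From 1100 m to 3100 m (environment): cools by 6.8 × 2 = 13.6°C, giving -5.9°C.
T_parcel − T_env = -6.31 − (-5.9) = -0.41°C

-0.41°C (parcel cooler than environment)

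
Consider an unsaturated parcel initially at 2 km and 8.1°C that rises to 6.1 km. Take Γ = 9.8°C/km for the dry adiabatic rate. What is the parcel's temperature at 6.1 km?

-32.08°C

Dry adiabatic to 6100 m: -9.8 × 4.1 km = -40.18°C, so T = -32.08°C.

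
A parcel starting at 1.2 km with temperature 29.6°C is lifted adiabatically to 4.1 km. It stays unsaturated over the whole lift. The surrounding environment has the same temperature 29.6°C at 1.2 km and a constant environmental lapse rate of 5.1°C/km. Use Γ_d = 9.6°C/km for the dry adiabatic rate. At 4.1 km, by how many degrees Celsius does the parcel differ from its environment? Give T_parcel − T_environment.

-13.05°C (parcel cooler than environment)

Parcel:
  1200 → 4100 m (dry, 9.6°C/km): ΔT = -9.6 × 2.9 = -27.84°C → T = 1.76°C
Environment:
  1200 → 4100 m (environment, 5.1°C/km): ΔT = -5.1 × 2.9 = -14.79°C → T = 14.81°C
T_parcel − T_env = 1.76 − 14.81 = -13.05°C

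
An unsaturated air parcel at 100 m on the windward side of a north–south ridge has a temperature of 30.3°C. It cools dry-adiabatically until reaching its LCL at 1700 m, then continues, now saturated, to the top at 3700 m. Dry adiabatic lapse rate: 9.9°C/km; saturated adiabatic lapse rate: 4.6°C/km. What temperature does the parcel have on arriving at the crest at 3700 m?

5.26°C

Dry to 1700 m: -9.9 × 1.6 km = -15.84°C, so T = 14.46°C.
Saturated to 3700 m: -4.6 × 2 km = -9.2°C, so T = 5.26°C.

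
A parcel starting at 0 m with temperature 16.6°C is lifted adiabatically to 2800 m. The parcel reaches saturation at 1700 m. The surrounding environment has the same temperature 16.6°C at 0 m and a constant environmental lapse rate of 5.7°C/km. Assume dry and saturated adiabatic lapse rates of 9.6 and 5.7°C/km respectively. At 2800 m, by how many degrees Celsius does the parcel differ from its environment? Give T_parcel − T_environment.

Parcel:
  0–1700 m, dry: Δz = 1.7 km ⇒ ΔT = -16.32°C; T = 0.28°C
  1700–2800 m, saturated: Δz = 1.1 km ⇒ ΔT = -6.27°C; T = -5.99°C
Environment:
  0–2800 m, environment: Δz = 2.8 km ⇒ ΔT = -15.96°C; T = 0.64°C
T_parcel − T_env = -5.99 − 0.64 = -6.63°C

-6.63°C (parcel cooler than environment)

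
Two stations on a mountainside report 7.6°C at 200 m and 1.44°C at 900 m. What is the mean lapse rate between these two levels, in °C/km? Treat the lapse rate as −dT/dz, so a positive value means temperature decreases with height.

Γ = −ΔT/Δz = (7.6 − 1.44) / (900 − 200) m
  = 6.16°C / 0.7 km = 8.8°C/km

8.8°C/km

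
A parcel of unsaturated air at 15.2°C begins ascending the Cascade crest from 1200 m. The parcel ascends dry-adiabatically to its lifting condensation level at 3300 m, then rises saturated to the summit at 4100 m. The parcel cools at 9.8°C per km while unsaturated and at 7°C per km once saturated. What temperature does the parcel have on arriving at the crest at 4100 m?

-10.98°C

1200 → 3300 m (dry, 9.8°C/km): ΔT = -9.8 × 2.1 = -20.58°C → T = -5.38°C
3300 → 4100 m (saturated, 7°C/km): ΔT = -7 × 0.8 = -5.6°C → T = -10.98°C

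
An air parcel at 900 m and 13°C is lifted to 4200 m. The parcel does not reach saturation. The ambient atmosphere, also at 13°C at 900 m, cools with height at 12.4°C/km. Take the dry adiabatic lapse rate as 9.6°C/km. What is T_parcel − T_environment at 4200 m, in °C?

+9.24°C (parcel warmer than environment)

Parcel:
  Dry to 4200 m: -9.6 × 3.3 km = -31.68°C, so T = -18.68°C.
Environment:
  Environment to 4200 m: -12.4 × 3.3 km = -40.92°C, so T = -27.92°C.
T_parcel − T_env = -18.68 − (-27.92) = +9.24°C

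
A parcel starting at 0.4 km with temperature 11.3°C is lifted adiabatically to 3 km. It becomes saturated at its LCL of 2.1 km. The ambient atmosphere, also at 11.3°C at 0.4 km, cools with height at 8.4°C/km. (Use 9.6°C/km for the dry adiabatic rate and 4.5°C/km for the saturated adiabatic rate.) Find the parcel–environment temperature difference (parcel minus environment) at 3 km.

+1.47°C (parcel warmer than environment)

Parcel:
  400–2100 m, dry: Δz = 1.7 km ⇒ ΔT = -16.32°C; T = -5.02°C
  2100–3000 m, saturated: Δz = 0.9 km ⇒ ΔT = -4.05°C; T = -9.07°C
Environment:
  400–3000 m, environment: Δz = 2.6 km ⇒ ΔT = -21.84°C; T = -10.54°C
T_parcel − T_env = -9.07 − (-10.54) = +1.47°C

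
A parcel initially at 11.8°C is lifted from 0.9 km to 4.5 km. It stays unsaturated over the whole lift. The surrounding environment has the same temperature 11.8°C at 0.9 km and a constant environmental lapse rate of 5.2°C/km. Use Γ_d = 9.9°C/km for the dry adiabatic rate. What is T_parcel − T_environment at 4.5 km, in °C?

-16.92°C (parcel cooler than environment)

Parcel:
  From 900 m to 4500 m (dry): cools by 9.9 × 3.6 = 35.64°C, giving -23.84°C.
Environment:
  From 900 m to 4500 m (environment): cools by 5.2 × 3.6 = 18.72°C, giving -6.92°C.
T_parcel − T_env = -23.84 − (-6.92) = -16.92°C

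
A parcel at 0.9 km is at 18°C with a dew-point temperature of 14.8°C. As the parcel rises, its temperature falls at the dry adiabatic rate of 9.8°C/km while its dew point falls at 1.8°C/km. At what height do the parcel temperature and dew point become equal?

1.3 km

T and T_d converge at 9.8 − 1.8 = 8°C per km
Height above start = (18 − 14.8) / 8 = 0.4 km
LCL altitude = 900 m + 400 m = 1300 m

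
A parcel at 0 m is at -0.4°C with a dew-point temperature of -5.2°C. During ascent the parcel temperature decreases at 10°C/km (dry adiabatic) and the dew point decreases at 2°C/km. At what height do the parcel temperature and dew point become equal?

T and T_d converge at 10 − 2 = 8°C per km
Height above start = (-0.4 − (-5.2)) / 8 = 0.6 km
LCL altitude = 0 m + 600 m = 600 m

600 m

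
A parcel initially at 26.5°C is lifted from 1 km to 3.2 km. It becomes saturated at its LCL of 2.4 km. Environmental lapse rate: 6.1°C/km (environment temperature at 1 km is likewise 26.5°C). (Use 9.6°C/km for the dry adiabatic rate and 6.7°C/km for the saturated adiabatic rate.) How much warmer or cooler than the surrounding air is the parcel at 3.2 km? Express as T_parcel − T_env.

Parcel:
  1000 → 2400 m (dry, 9.6°C/km): ΔT = -9.6 × 1.4 = -13.44°C → T = 13.06°C
  2400 → 3200 m (saturated, 6.7°C/km): ΔT = -6.7 × 0.8 = -5.36°C → T = 7.7°C
Environment:
  1000 → 3200 m (environment, 6.1°C/km): ΔT = -6.1 × 2.2 = -13.42°C → T = 13.08°C
T_parcel − T_env = 7.7 − 13.08 = -5.38°C

-5.38°C (parcel cooler than environment)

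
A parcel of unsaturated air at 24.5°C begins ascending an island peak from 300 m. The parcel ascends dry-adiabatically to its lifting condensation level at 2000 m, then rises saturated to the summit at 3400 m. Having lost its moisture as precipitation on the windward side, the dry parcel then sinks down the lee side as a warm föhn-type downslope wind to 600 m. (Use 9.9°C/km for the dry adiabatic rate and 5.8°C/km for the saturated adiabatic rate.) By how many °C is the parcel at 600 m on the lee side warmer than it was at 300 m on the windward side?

From 300 m to 2000 m (dry): cools by 9.9 × 1.7 = 16.83°C, giving 7.67°C.
From 2000 m to 3400 m (saturated): cools by 5.8 × 1.4 = 8.12°C, giving -0.45°C.
From 3400 m to 600 m (dry descent): warms by 9.9 × 2.8 = 27.72°C, giving 27.27°C.
Net change vs windward start: 27.27 − 24.5 = +2.77°C

+2.77°C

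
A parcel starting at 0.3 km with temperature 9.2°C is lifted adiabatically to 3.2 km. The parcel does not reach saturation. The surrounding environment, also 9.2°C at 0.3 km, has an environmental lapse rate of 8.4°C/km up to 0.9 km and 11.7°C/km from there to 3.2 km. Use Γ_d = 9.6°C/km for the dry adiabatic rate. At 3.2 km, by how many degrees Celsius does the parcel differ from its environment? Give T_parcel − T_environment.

+4.11°C (parcel warmer than environment)

Parcel:
  Dry to 3200 m: -9.6 × 2.9 km = -27.84°C, so T = -18.64°C.
Environment:
  Environment, lower layer to 900 m: -8.4 × 0.6 km = -5.04°C, so T = 4.16°C.
  Environment, upper layer to 3200 m: -11.7 × 2.3 km = -26.91°C, so T = -22.75°C.
T_parcel − T_env = -18.64 − (-22.75) = +4.11°C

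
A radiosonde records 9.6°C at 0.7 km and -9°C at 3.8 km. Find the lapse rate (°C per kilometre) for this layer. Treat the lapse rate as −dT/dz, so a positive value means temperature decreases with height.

6°C/km

Γ = −ΔT/Δz = (9.6 − (-9)) / (3800 − 700) m
  = 18.6°C / 3.1 km = 6°C/km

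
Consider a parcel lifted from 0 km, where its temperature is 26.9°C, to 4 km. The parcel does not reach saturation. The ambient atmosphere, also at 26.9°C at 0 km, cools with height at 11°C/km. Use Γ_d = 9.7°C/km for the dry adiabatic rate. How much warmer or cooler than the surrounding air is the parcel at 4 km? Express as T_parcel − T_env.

+5.2°C (parcel warmer than environment)

Parcel:
  0 → 4000 m (dry, 9.7°C/km): ΔT = -9.7 × 4 = -38.8°C → T = -11.9°C
Environment:
  0 → 4000 m (environment, 11°C/km): ΔT = -11 × 4 = -44°C → T = -17.1°C
T_parcel − T_env = -11.9 − (-17.1) = +5.2°C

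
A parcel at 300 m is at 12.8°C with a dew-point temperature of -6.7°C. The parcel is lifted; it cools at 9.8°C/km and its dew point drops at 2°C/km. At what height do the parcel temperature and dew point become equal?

2800 m

T and T_d converge at 9.8 − 2 = 7.8°C per km
Height above start = (12.8 − (-6.7)) / 7.8 = 2.5 km
LCL altitude = 300 m + 2500 m = 2800 m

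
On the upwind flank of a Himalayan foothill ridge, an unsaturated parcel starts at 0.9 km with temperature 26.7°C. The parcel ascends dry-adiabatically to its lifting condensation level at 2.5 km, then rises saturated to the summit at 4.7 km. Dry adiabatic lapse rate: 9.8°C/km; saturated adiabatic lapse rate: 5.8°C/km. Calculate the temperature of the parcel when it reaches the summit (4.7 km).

-1.74°C

Dry to 2500 m: -9.8 × 1.6 km = -15.68°C, so T = 11.02°C.
Saturated to 4700 m: -5.8 × 2.2 km = -12.76°C, so T = -1.74°C.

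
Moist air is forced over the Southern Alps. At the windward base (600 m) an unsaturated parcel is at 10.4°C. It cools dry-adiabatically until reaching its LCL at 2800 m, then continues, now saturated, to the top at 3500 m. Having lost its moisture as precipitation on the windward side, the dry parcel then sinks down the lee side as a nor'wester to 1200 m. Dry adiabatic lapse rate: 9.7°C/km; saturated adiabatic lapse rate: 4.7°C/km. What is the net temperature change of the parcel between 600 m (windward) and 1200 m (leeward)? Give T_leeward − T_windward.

-2.32°C

From 600 m to 2800 m (dry): cools by 9.7 × 2.2 = 21.34°C, giving -10.94°C.
From 2800 m to 3500 m (saturated): cools by 4.7 × 0.7 = 3.29°C, giving -14.23°C.
From 3500 m to 1200 m (dry descent): warms by 9.7 × 2.3 = 22.31°C, giving 8.08°C.
Net change vs windward start: 8.08 − 10.4 = -2.32°C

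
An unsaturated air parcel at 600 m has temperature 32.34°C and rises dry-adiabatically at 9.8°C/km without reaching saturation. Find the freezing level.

Height above start = (32.34 − 0) / 9.8 = 3.3 km
Altitude = 600 m + 3300 m = 3900 m

3900 m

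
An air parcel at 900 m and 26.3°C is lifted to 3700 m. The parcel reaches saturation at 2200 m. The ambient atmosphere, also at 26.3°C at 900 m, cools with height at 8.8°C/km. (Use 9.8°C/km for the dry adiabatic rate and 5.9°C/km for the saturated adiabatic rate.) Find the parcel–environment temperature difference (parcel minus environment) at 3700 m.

+3.05°C (parcel warmer than environment)

Parcel:
  900–2200 m, dry: Δz = 1.3 km ⇒ ΔT = -12.74°C; T = 13.56°C
  2200–3700 m, saturated: Δz = 1.5 km ⇒ ΔT = -8.85°C; T = 4.71°C
Environment:
  900–3700 m, environment: Δz = 2.8 km ⇒ ΔT = -24.64°C; T = 1.66°C
T_parcel − T_env = 4.71 − 1.66 = +3.05°C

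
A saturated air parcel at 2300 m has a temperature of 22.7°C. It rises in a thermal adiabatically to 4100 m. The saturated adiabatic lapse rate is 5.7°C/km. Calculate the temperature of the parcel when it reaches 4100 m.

12.44°C

From 2300 m to 4100 m (saturated adiabatic): cools by 5.7 × 1.8 = 10.26°C, giving 12.44°C.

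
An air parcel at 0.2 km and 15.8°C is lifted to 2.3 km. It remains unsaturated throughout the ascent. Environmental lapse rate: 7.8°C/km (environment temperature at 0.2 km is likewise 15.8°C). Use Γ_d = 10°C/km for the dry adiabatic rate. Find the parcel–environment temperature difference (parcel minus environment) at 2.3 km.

Parcel:
  Dry to 2300 m: -10 × 2.1 km = -21°C, so T = -5.2°C.
Environment:
  Environment to 2300 m: -7.8 × 2.1 km = -16.38°C, so T = -0.58°C.
T_parcel − T_env = -5.2 − (-0.58) = -4.62°C

-4.62°C (parcel cooler than environment)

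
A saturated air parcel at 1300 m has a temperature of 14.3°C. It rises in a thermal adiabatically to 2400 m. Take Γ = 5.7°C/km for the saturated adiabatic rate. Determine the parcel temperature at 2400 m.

Saturated adiabatic to 2400 m: -5.7 × 1.1 km = -6.27°C, so T = 8.03°C.

8.03°C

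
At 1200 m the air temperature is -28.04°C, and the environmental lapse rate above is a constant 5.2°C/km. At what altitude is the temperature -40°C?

Height above start = (-28.04 − (-40)) / 5.2 = 2.3 km
Altitude = 1200 m + 2300 m = 3500 m

3500 m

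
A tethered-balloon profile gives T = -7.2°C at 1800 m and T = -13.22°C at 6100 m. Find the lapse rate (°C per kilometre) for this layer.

1.4°C/km

Γ = −ΔT/Δz = (-7.2 − (-13.22)) / (6100 − 1800) m
  = 6.02°C / 4.3 km = 1.4°C/km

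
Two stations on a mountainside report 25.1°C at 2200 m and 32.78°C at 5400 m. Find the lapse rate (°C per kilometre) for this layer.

Γ = −ΔT/Δz = (25.1 − 32.78) / (5400 − 2200) m
  = -7.68°C / 3.2 km = -2.4°C/km

-2.4°C/km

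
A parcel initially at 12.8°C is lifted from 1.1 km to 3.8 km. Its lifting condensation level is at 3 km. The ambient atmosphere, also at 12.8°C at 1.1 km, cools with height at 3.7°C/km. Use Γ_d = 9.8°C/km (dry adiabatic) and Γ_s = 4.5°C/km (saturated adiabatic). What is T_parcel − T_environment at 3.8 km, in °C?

-12.23°C (parcel cooler than environment)

Parcel:
  Dry to 3000 m: -9.8 × 1.9 km = -18.62°C, so T = -5.82°C.
  Saturated to 3800 m: -4.5 × 0.8 km = -3.6°C, so T = -9.42°C.
Environment:
  Environment to 3800 m: -3.7 × 2.7 km = -9.99°C, so T = 2.81°C.
T_parcel − T_env = -9.42 − 2.81 = -12.23°C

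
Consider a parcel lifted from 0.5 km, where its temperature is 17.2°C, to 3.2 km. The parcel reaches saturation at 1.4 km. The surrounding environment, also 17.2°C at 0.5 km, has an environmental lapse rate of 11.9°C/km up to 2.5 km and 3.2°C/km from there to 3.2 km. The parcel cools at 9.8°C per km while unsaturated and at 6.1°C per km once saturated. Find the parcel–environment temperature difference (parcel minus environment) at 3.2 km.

Parcel:
  From 500 m to 1400 m (dry): cools by 9.8 × 0.9 = 8.82°C, giving 8.38°C.
  From 1400 m to 3200 m (saturated): cools by 6.1 × 1.8 = 10.98°C, giving -2.6°C.
Environment:
  From 500 m to 2500 m (environment, lower layer): cools by 11.9 × 2 = 23.8°C, giving -6.6°C.
  From 2500 m to 3200 m (environment, upper layer): cools by 3.2 × 0.7 = 2.24°C, giving -8.84°C.
T_parcel − T_env = -2.6 − (-8.84) = +6.24°C

+6.24°C (parcel warmer than environment)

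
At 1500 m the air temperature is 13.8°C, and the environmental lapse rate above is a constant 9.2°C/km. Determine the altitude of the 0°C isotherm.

3000 m

Height above start = (13.8 − 0) / 9.2 = 1.5 km
Altitude = 1500 m + 1500 m = 3000 m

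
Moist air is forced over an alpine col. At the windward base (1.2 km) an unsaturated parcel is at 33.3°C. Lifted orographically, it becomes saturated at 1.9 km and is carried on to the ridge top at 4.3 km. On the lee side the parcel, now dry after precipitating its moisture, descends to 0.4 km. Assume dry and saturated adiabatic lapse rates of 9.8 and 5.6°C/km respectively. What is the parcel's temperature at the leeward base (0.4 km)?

Dry to 1900 m: -9.8 × 0.7 km = -6.86°C, so T = 26.44°C.
Saturated to 4300 m: -5.6 × 2.4 km = -13.44°C, so T = 13°C.
Dry descent to 400 m: +9.8 × 3.9 km = +38.22°C, so T = 51.22°C.

51.22°C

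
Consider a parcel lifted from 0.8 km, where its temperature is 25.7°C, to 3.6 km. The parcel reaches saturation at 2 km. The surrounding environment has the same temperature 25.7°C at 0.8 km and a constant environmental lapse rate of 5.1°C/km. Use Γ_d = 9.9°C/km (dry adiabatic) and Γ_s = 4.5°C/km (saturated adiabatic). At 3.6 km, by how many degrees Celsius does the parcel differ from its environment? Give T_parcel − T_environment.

Parcel:
  800–2000 m, dry: Δz = 1.2 km ⇒ ΔT = -11.88°C; T = 13.82°C
  2000–3600 m, saturated: Δz = 1.6 km ⇒ ΔT = -7.2°C; T = 6.62°C
Environment:
  800–3600 m, environment: Δz = 2.8 km ⇒ ΔT = -14.28°C; T = 11.42°C
T_parcel − T_env = 6.62 − 11.42 = -4.8°C

-4.8°C (parcel cooler than environment)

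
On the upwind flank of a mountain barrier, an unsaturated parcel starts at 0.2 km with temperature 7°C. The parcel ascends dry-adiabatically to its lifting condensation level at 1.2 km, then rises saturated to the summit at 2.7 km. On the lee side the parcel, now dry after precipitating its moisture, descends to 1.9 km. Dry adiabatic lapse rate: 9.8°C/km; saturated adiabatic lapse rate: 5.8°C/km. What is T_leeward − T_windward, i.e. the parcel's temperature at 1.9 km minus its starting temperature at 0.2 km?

Dry to 1200 m: -9.8 × 1 km = -9.8°C, so T = -2.8°C.
Saturated to 2700 m: -5.8 × 1.5 km = -8.7°C, so T = -11.5°C.
Dry descent to 1900 m: +9.8 × 0.8 km = +7.84°C, so T = -3.66°C.
Net change vs windward start: -3.66 − 7 = -10.66°C

-10.66°C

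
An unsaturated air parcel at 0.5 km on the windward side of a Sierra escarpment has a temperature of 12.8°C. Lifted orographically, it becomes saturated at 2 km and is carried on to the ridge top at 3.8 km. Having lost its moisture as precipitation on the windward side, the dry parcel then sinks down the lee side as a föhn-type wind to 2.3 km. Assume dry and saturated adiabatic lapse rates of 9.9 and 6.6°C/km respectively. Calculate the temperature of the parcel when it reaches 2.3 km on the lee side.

500 → 2000 m (dry, 9.9°C/km): ΔT = -9.9 × 1.5 = -14.85°C → T = -2.05°C
2000 → 3800 m (saturated, 6.6°C/km): ΔT = -6.6 × 1.8 = -11.88°C → T = -13.93°C
3800 → 2300 m (dry descent, 9.9°C/km): ΔT = +9.9 × 1.5 = +14.85°C → T = 0.92°C

0.92°C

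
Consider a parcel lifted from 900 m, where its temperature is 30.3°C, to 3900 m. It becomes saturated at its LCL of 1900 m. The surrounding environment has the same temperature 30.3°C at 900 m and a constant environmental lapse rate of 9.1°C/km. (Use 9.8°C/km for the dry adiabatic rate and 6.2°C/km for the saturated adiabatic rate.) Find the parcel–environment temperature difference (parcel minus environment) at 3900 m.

+5.1°C (parcel warmer than environment)

Parcel:
  900 → 1900 m (dry, 9.8°C/km): ΔT = -9.8 × 1 = -9.8°C → T = 20.5°C
  1900 → 3900 m (saturated, 6.2°C/km): ΔT = -6.2 × 2 = -12.4°C → T = 8.1°C
Environment:
  900 → 3900 m (environment, 9.1°C/km): ΔT = -9.1 × 3 = -27.3°C → T = 3°C
T_parcel − T_env = 8.1 − 3 = +5.1°C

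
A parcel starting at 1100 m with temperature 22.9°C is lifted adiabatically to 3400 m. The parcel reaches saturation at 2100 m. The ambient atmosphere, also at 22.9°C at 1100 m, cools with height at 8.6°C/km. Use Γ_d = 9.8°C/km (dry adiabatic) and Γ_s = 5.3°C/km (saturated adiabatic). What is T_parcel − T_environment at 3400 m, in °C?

+3.09°C (parcel warmer than environment)

Parcel:
  1100 → 2100 m (dry, 9.8°C/km): ΔT = -9.8 × 1 = -9.8°C → T = 13.1°C
  2100 → 3400 m (saturated, 5.3°C/km): ΔT = -5.3 × 1.3 = -6.89°C → T = 6.21°C
Environment:
  1100 → 3400 m (environment, 8.6°C/km): ΔT = -8.6 × 2.3 = -19.78°C → T = 3.12°C
T_parcel − T_env = 6.21 − 3.12 = +3.09°C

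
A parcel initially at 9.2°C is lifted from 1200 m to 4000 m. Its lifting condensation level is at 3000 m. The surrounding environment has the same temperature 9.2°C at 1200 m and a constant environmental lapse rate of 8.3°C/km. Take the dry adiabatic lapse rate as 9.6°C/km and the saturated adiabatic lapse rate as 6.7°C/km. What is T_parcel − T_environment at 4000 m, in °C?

-0.74°C (parcel cooler than environment)

Parcel:
  From 1200 m to 3000 m (dry): cools by 9.6 × 1.8 = 17.28°C, giving -8.08°C.
  From 3000 m to 4000 m (saturated): cools by 6.7 × 1 = 6.7°C, giving -14.78°C.
Environment:
  From 1200 m to 4000 m (environment): cools by 8.3 × 2.8 = 23.24°C, giving -14.04°C.
T_parcel − T_env = -14.78 − (-14.04) = -0.74°C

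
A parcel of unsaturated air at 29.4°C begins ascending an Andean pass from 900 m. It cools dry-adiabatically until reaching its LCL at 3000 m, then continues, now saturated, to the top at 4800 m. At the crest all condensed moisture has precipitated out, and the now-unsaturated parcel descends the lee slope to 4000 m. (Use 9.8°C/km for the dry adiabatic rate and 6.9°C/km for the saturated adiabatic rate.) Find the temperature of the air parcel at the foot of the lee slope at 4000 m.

4.24°C

Dry to 3000 m: -9.8 × 2.1 km = -20.58°C, so T = 8.82°C.
Saturated to 4800 m: -6.9 × 1.8 km = -12.42°C, so T = -3.6°C.
Dry descent to 4000 m: +9.8 × 0.8 km = +7.84°C, so T = 4.24°C.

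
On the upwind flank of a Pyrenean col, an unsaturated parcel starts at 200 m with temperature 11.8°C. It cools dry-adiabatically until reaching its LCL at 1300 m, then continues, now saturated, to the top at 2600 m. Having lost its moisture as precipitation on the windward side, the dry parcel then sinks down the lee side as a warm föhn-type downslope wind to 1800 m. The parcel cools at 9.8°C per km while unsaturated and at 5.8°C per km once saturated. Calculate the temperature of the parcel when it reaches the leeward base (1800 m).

Dry to 1300 m: -9.8 × 1.1 km = -10.78°C, so T = 1.02°C.
Saturated to 2600 m: -5.8 × 1.3 km = -7.54°C, so T = -6.52°C.
Dry descent to 1800 m: +9.8 × 0.8 km = +7.84°C, so T = 1.32°C.

1.32°C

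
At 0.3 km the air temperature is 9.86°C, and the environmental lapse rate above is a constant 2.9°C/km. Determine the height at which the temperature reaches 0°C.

Height above start = (9.86 − 0) / 2.9 = 3.4 km
Altitude = 300 m + 3400 m = 3700 m

3.7 km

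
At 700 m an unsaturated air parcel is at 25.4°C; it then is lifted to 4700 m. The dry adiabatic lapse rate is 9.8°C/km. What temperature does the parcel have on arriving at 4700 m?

From 700 m to 4700 m (dry adiabatic): cools by 9.8 × 4 = 39.2°C, giving -13.8°C.

-13.8°C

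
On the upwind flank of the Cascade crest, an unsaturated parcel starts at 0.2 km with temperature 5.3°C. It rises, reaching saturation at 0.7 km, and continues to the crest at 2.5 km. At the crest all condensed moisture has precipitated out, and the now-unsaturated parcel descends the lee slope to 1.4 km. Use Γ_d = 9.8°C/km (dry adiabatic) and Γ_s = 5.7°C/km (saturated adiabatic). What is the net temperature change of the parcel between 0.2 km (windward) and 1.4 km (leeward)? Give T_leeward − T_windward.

-4.38°C

Dry to 700 m: -9.8 × 0.5 km = -4.9°C, so T = 0.4°C.
Saturated to 2500 m: -5.7 × 1.8 km = -10.26°C, so T = -9.86°C.
Dry descent to 1400 m: +9.8 × 1.1 km = +10.78°C, so T = 0.92°C.
Net change vs windward start: 0.92 − 5.3 = -4.38°C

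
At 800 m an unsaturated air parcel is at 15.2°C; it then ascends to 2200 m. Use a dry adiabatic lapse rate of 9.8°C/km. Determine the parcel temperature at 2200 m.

1.48°C

Dry adiabatic to 2200 m: -9.8 × 1.4 km = -13.72°C, so T = 1.48°C.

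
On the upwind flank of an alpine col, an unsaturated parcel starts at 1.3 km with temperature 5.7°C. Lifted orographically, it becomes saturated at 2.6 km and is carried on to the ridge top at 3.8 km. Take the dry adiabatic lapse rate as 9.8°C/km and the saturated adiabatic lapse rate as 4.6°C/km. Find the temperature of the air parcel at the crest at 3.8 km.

1300 → 2600 m (dry, 9.8°C/km): ΔT = -9.8 × 1.3 = -12.74°C → T = -7.04°C
2600 → 3800 m (saturated, 4.6°C/km): ΔT = -4.6 × 1.2 = -5.52°C → T = -12.56°C

-12.56°C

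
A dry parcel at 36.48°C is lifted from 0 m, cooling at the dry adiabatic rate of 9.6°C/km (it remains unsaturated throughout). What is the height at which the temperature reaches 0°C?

3800 m

Height above start = (36.48 − 0) / 9.6 = 3.8 km
Altitude = 0 m + 3800 m = 3800 m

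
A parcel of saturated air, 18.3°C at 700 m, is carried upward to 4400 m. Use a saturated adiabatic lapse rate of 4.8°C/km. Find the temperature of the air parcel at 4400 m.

From 700 m to 4400 m (saturated adiabatic): cools by 4.8 × 3.7 = 17.76°C, giving 0.54°C.

0.54°C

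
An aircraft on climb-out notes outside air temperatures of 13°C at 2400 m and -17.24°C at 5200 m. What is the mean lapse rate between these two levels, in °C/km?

Γ = −ΔT/Δz = (13 − (-17.24)) / (5200 − 2400) m
  = 30.24°C / 2.8 km = 10.8°C/km

10.8°C/km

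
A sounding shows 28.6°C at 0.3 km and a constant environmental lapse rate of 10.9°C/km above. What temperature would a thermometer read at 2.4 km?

300 → 2400 m (environmental, 10.9°C/km): ΔT = -10.9 × 2.1 = -22.89°C → T = 5.71°C

5.71°C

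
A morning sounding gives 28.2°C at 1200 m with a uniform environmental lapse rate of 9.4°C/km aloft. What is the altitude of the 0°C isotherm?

4200 m

Height above start = (28.2 − 0) / 9.4 = 3 km
Altitude = 1200 m + 3000 m = 4200 m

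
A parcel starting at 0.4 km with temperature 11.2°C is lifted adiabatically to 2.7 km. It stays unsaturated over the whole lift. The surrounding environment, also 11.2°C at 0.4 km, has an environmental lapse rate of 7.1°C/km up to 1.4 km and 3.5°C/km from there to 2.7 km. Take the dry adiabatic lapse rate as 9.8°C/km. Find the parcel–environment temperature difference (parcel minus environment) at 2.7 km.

-10.89°C (parcel cooler than environment)

Parcel:
  400–2700 m, dry: Δz = 2.3 km ⇒ ΔT = -22.54°C; T = -11.34°C
Environment:
  400–1400 m, environment, lower layer: Δz = 1 km ⇒ ΔT = -7.1°C; T = 4.1°C
  1400–2700 m, environment, upper layer: Δz = 1.3 km ⇒ ΔT = -4.55°C; T = -0.45°C
T_parcel − T_env = -11.34 − (-0.45) = -10.89°C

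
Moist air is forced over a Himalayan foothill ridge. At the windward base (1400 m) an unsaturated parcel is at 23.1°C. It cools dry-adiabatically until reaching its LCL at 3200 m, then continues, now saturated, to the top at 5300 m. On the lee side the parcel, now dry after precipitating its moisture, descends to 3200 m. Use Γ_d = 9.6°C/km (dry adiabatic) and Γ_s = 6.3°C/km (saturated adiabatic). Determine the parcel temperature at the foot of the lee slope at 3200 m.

12.75°C

Dry to 3200 m: -9.6 × 1.8 km = -17.28°C, so T = 5.82°C.
Saturated to 5300 m: -6.3 × 2.1 km = -13.23°C, so T = -7.41°C.
Dry descent to 3200 m: +9.6 × 2.1 km = +20.16°C, so T = 12.75°C.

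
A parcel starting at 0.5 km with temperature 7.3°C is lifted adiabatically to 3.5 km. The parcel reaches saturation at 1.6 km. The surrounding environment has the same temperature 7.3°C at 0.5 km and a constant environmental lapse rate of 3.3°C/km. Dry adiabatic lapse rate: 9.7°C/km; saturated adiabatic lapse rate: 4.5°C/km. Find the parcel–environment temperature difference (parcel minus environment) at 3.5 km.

-9.32°C (parcel cooler than environment)

Parcel:
  From 500 m to 1600 m (dry): cools by 9.7 × 1.1 = 10.67°C, giving -3.37°C.
  From 1600 m to 3500 m (saturated): cools by 4.5 × 1.9 = 8.55°C, giving -11.92°C.
Environment:
  From 500 m to 3500 m (environment): cools by 3.3 × 3 = 9.9°C, giving -2.6°C.
T_parcel − T_env = -11.92 − (-2.6) = -9.32°C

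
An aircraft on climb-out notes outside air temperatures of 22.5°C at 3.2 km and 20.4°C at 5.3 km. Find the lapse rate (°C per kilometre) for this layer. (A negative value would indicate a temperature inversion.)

Γ = −ΔT/Δz = (22.5 − 20.4) / (5300 − 3200) m
  = 2.1°C / 2.1 km = 1°C/km

1°C/km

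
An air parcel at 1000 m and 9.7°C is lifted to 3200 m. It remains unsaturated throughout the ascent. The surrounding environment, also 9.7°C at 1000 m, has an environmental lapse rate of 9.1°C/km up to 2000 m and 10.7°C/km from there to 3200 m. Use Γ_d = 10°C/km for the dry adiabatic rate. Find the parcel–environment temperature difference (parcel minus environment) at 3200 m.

Parcel:
  1000–3200 m, dry: Δz = 2.2 km ⇒ ΔT = -22°C; T = -12.3°C
Environment:
  1000–2000 m, environment, lower layer: Δz = 1 km ⇒ ΔT = -9.1°C; T = 0.6°C
  2000–3200 m, environment, upper layer: Δz = 1.2 km ⇒ ΔT = -12.84°C; T = -12.24°C
T_parcel − T_env = -12.3 − (-12.24) = -0.06°C

-0.06°C (parcel cooler than environment)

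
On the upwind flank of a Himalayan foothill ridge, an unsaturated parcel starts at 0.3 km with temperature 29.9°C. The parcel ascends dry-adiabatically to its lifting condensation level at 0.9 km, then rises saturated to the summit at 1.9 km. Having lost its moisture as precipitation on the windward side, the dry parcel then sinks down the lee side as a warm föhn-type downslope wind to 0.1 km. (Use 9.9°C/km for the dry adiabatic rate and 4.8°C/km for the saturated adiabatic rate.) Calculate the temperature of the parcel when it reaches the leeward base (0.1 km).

Dry to 900 m: -9.9 × 0.6 km = -5.94°C, so T = 23.96°C.
Saturated to 1900 m: -4.8 × 1 km = -4.8°C, so T = 19.16°C.
Dry descent to 100 m: +9.9 × 1.8 km = +17.82°C, so T = 36.98°C.

36.98°C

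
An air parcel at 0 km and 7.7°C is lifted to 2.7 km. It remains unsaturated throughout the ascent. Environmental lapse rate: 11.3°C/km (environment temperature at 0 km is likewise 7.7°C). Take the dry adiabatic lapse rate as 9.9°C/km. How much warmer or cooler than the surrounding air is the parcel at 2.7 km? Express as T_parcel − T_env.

+3.78°C (parcel warmer than environment)

Parcel:
  0–2700 m, dry: Δz = 2.7 km ⇒ ΔT = -26.73°C; T = -19.03°C
Environment:
  0–2700 m, environment: Δz = 2.7 km ⇒ ΔT = -30.51°C; T = -22.81°C
T_parcel − T_env = -19.03 − (-22.81) = +3.78°C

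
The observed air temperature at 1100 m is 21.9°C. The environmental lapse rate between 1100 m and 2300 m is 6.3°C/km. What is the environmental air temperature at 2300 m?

1100 → 2300 m (environmental, 6.3°C/km): ΔT = -6.3 × 1.2 = -7.56°C → T = 14.34°C

14.34°C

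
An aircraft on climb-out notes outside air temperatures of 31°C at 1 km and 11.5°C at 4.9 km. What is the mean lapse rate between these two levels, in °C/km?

5°C/km

Γ = −ΔT/Δz = (31 − 11.5) / (4900 − 1000) m
  = 19.5°C / 3.9 km = 5°C/km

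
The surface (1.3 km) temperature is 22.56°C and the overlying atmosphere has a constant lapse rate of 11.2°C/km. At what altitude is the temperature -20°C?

Height above start = (22.56 − (-20)) / 11.2 = 3.8 km
Altitude = 1300 m + 3800 m = 5100 m

5.1 km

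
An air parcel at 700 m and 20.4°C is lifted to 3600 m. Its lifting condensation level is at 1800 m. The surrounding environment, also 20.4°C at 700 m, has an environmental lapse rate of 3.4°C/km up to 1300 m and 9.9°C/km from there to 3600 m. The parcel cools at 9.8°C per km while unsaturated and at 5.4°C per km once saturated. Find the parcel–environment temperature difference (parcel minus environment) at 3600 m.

Parcel:
  Dry to 1800 m: -9.8 × 1.1 km = -10.78°C, so T = 9.62°C.
  Saturated to 3600 m: -5.4 × 1.8 km = -9.72°C, so T = -0.1°C.
Environment:
  Environment, lower layer to 1300 m: -3.4 × 0.6 km = -2.04°C, so T = 18.36°C.
  Environment, upper layer to 3600 m: -9.9 × 2.3 km = -22.77°C, so T = -4.41°C.
T_parcel − T_env = -0.1 − (-4.41) = +4.31°C

+4.31°C (parcel warmer than environment)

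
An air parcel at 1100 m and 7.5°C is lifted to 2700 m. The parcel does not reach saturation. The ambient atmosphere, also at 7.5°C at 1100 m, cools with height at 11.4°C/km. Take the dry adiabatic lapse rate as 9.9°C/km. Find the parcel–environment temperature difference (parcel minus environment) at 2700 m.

+2.4°C (parcel warmer than environment)

Parcel:
  1100–2700 m, dry: Δz = 1.6 km ⇒ ΔT = -15.84°C; T = -8.34°C
Environment:
  1100–2700 m, environment: Δz = 1.6 km ⇒ ΔT = -18.24°C; T = -10.74°C
T_parcel − T_env = -8.34 − (-10.74) = +2.4°C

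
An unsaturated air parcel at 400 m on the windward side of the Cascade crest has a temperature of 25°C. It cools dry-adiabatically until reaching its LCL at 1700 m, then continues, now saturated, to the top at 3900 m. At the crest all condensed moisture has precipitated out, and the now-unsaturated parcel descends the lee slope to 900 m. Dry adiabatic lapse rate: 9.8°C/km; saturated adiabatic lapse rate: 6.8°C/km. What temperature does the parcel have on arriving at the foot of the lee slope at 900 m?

400–1700 m, dry: Δz = 1.3 km ⇒ ΔT = -12.74°C; T = 12.26°C
1700–3900 m, saturated: Δz = 2.2 km ⇒ ΔT = -14.96°C; T = -2.7°C
3900–900 m, dry descent: Δz = 3 km ⇒ ΔT = +29.4°C; T = 26.7°C

26.7°C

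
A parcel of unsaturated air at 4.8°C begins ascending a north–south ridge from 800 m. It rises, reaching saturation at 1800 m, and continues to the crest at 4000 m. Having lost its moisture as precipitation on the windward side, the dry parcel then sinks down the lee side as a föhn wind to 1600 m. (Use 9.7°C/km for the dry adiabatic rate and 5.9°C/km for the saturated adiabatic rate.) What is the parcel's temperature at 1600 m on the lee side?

800 → 1800 m (dry, 9.7°C/km): ΔT = -9.7 × 1 = -9.7°C → T = -4.9°C
1800 → 4000 m (saturated, 5.9°C/km): ΔT = -5.9 × 2.2 = -12.98°C → T = -17.88°C
4000 → 1600 m (dry descent, 9.7°C/km): ΔT = +9.7 × 2.4 = +23.28°C → T = 5.4°C

5.4°C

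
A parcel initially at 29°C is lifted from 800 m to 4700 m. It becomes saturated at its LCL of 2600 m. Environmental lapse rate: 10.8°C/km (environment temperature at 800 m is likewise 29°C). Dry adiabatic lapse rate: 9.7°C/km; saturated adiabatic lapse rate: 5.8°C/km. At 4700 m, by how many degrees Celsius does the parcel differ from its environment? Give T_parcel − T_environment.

+12.48°C (parcel warmer than environment)

Parcel:
  Dry to 2600 m: -9.7 × 1.8 km = -17.46°C, so T = 11.54°C.
  Saturated to 4700 m: -5.8 × 2.1 km = -12.18°C, so T = -0.64°C.
Environment:
  Environment to 4700 m: -10.8 × 3.9 km = -42.12°C, so T = -13.12°C.
T_parcel − T_env = -0.64 − (-13.12) = +12.48°C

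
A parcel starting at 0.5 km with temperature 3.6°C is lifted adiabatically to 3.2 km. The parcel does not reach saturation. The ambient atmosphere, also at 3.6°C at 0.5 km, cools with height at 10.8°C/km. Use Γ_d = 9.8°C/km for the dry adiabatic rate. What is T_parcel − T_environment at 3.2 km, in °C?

+2.7°C (parcel warmer than environment)

Parcel:
  From 500 m to 3200 m (dry): cools by 9.8 × 2.7 = 26.46°C, giving -22.86°C.
Environment:
  From 500 m to 3200 m (environment): cools by 10.8 × 2.7 = 29.16°C, giving -25.56°C.
T_parcel − T_env = -22.86 − (-25.56) = +2.7°C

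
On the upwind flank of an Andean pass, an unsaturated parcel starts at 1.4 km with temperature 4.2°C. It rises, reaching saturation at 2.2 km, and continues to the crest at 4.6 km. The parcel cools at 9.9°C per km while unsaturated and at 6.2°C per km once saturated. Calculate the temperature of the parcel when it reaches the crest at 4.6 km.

1400 → 2200 m (dry, 9.9°C/km): ΔT = -9.9 × 0.8 = -7.92°C → T = -3.72°C
2200 → 4600 m (saturated, 6.2°C/km): ΔT = -6.2 × 2.4 = -14.88°C → T = -18.6°C

-18.6°C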